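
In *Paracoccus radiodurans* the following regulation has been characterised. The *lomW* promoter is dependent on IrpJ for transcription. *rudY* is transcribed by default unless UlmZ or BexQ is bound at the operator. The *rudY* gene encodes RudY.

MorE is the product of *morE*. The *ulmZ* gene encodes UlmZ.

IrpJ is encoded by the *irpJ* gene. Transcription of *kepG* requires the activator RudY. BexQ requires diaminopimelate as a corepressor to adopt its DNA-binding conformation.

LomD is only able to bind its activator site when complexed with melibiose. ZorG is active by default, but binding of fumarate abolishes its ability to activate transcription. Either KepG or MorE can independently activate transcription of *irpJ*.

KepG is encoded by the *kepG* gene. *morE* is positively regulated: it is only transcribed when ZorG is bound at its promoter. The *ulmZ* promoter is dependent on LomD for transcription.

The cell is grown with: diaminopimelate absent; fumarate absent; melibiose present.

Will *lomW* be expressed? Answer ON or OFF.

ON

Melibiose is present, so LomD is active.
No repressor is bound and LomD is active, so *ulmZ* is transcribed.
So UlmZ is produced and active.
Diaminopimelate is absent, so BexQ is inactive.
With repressor UlmZ bound, *rudY* is not transcribed.
So RudY is not produced.
Required activator RudY is absent, so *kepG* is not transcribed.
So KepG is not produced.
Fumarate is absent, so ZorG is active.
No repressor is bound and ZorG is active, so *morE* is transcribed.
So MorE is produced and active.
Activator MorE is present, so *irpJ* is transcribed.
So IrpJ is produced and active.
No repressor is bound and IrpJ is active, so *lomW* is transcribed.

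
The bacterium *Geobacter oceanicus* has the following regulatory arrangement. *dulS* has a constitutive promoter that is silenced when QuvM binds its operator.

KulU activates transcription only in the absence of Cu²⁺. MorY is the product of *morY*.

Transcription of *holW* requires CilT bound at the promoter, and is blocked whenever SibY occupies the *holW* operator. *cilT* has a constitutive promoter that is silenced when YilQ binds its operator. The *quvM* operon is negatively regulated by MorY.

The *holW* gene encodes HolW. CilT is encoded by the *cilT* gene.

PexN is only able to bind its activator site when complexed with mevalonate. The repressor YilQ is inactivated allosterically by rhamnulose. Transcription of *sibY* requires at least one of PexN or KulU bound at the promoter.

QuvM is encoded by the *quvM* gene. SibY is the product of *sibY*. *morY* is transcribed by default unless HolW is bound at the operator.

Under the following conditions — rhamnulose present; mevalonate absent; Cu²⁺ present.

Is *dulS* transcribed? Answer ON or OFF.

OFF

Rhamnulose is present, so YilQ is inactive.
With no repressor bound, *cilT* is transcribed.
So CilT is produced and active.
Mevalonate is absent, so PexN is inactive.
Cu²⁺ is present, so KulU is inactive.
No activator is available at the *sibY* promoter, so *sibY* is not transcribed.
So SibY is not produced.
No repressor is bound and CilT is active, so *holW* is transcribed.
So HolW is produced and active.
With repressor HolW bound, *morY* is not transcribed.
So MorY is not produced.
With no repressor bound, *quvM* is transcribed.
So QuvM is produced and active.
With repressor QuvM bound, *dulS* is not transcribed.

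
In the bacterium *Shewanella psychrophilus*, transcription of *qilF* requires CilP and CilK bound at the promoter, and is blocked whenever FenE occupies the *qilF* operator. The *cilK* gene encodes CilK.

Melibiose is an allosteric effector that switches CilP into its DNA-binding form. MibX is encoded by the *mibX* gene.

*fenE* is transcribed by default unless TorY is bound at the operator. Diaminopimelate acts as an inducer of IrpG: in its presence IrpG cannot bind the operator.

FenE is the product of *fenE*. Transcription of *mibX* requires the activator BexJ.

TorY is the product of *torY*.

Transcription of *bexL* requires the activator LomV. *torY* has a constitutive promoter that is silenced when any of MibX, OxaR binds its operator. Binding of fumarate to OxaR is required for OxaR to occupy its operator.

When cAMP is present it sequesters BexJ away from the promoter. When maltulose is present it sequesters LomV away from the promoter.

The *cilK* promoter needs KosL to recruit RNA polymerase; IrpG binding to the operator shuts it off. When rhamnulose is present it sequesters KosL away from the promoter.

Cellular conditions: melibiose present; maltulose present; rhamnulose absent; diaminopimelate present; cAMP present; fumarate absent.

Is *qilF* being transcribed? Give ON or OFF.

ON

cAMP is present, so BexJ is inactive.
Required activator BexJ is absent, so *mibX* is not transcribed.
So MibX is not produced.
Fumarate is absent, so OxaR is inactive.
With no repressor bound, *torY* is transcribed.
So TorY is produced and active.
With repressor TorY bound, *fenE* is not transcribed.
So FenE is not produced.
Melibiose is present, so CilP is active.
Diaminopimelate is present, so IrpG is inactive.
Rhamnulose is absent, so KosL is active.
No repressor is bound and KosL is active, so *cilK* is transcribed.
So CilK is produced and active.
No repressor is bound and CilP and CilK are active, so *qilF* is transcribed.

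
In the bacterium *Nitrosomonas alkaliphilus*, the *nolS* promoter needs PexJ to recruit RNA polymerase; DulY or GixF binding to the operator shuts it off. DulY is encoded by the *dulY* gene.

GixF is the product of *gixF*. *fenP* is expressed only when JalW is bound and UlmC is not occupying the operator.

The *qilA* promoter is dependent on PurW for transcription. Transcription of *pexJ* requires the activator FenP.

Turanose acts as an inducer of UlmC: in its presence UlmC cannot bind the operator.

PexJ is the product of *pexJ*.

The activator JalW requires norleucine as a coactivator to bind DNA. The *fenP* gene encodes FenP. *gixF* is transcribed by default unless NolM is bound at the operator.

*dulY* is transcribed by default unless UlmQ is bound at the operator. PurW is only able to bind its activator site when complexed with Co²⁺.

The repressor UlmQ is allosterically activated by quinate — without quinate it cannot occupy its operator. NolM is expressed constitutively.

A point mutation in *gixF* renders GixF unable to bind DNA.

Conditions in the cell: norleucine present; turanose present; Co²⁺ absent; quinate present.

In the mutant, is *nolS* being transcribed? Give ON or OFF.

Turanose is present, so UlmC is inactive.
Norleucine is present, so JalW is active.
No repressor is bound and JalW is active, so *fenP* is transcribed.
So FenP is produced and active.
No repressor is bound and FenP is active, so *pexJ* is transcribed.
So PexJ is produced and active.
Quinate is present, so UlmQ is active.
With repressor UlmQ bound, *dulY* is not transcribed.
So DulY is not produced.
GixF is non-functional in this strain, so it has no effect.
No repressor is bound and PexJ is active, so *nolS* is transcribed.

ON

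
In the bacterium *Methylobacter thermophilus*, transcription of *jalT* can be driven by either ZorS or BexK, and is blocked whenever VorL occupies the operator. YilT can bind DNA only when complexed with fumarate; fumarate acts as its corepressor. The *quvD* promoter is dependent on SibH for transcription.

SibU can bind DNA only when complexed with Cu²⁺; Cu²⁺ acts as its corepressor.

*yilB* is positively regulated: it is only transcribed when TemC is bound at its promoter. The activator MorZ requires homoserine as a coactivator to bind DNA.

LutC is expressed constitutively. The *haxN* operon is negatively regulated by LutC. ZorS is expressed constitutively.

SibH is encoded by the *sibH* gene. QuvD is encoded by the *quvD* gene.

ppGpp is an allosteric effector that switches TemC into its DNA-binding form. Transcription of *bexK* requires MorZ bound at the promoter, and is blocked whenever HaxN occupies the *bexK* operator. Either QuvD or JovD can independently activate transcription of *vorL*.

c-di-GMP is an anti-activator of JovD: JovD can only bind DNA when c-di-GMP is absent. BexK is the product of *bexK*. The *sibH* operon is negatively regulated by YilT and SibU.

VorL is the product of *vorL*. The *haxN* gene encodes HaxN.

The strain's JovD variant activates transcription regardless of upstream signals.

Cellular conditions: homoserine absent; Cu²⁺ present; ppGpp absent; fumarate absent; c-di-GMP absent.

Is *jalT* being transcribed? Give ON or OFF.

Fumarate is absent, so YilT is inactive.
Cu²⁺ is present, so SibU is active.
With repressor SibU bound, *sibH* is not transcribed.
So SibH is not produced.
Required activator SibH is absent, so *quvD* is not transcribed.
So QuvD is not produced.
JovD is constitutively active in this strain.
Activator JovD is present, so *vorL* is transcribed.
So VorL is produced and active.
ZorS is produced constitutively and is active.
LutC is produced constitutively and is active.
With repressor LutC bound, *haxN* is not transcribed.
So HaxN is not produced.
Homoserine is absent, so MorZ is inactive.
Required activator MorZ is absent, so *bexK* is not transcribed.
So BexK is not produced.
With repressor VorL bound, *jalT* is not transcribed.

OFF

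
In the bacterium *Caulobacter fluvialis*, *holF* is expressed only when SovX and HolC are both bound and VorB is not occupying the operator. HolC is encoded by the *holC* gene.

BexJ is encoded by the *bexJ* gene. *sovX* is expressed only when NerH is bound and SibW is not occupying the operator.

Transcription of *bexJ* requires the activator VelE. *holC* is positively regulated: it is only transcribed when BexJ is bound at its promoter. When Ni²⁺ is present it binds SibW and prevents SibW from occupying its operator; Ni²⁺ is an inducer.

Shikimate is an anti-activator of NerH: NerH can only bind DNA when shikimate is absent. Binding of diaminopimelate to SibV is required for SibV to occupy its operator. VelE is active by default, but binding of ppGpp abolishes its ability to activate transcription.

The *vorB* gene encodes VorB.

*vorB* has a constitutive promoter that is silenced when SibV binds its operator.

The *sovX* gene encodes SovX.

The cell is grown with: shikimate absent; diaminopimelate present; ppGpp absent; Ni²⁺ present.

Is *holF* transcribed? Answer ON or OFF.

Diaminopimelate is present, so SibV is active.
With repressor SibV bound, *vorB* is not transcribed.
So VorB is not produced.
Shikimate is absent, so NerH is active.
Ni²⁺ is present, so SibW is inactive.
No repressor is bound and NerH is active, so *sovX* is transcribed.
So SovX is produced and active.
ppGpp is absent, so VelE is active.
No repressor is bound and VelE is active, so *bexJ* is transcribed.
So BexJ is produced and active.
No repressor is bound and BexJ is active, so *holC* is transcribed.
So HolC is produced and active.
No repressor is bound and SovX and HolC are active, so *holF* is transcribed.

ON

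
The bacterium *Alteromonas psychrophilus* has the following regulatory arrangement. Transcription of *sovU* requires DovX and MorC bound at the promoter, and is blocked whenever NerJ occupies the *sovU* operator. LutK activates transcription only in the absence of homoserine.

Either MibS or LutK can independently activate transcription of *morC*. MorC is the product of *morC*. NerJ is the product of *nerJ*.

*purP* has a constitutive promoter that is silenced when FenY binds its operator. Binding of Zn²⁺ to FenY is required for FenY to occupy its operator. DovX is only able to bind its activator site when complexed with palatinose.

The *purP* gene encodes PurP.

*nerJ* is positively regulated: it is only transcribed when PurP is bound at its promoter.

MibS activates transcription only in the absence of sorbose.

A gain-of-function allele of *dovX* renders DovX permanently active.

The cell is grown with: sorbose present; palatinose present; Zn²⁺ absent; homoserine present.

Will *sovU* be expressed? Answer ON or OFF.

DovX is constitutively active in this strain.
Sorbose is present, so MibS is inactive.
Homoserine is present, so LutK is inactive.
No activator is available at the *morC* promoter, so *morC* is not transcribed.
So MorC is not produced.
Zn²⁺ is absent, so FenY is inactive.
With no repressor bound, *purP* is transcribed.
So PurP is produced and active.
No repressor is bound and PurP is active, so *nerJ* is transcribed.
So NerJ is produced and active.
With repressor NerJ bound, *sovU* is not transcribed.

OFF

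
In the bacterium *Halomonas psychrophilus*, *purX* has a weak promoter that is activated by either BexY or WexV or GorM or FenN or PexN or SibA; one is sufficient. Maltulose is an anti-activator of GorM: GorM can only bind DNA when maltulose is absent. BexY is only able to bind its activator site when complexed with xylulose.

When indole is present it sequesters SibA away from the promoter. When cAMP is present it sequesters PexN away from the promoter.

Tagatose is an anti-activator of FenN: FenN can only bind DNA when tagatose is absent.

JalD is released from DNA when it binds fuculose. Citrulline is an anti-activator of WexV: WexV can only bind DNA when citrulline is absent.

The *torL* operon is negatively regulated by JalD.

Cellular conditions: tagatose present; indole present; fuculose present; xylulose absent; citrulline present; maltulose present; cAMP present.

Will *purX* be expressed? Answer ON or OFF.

Xylulose is absent, so BexY is inactive.
Citrulline is present, so WexV is inactive.
Maltulose is present, so GorM is inactive.
Tagatose is present, so FenN is inactive.
cAMP is present, so PexN is inactive.
Indole is present, so SibA is inactive.
No activator is available at the *purX* promoter, so *purX* is not transcribed.

OFF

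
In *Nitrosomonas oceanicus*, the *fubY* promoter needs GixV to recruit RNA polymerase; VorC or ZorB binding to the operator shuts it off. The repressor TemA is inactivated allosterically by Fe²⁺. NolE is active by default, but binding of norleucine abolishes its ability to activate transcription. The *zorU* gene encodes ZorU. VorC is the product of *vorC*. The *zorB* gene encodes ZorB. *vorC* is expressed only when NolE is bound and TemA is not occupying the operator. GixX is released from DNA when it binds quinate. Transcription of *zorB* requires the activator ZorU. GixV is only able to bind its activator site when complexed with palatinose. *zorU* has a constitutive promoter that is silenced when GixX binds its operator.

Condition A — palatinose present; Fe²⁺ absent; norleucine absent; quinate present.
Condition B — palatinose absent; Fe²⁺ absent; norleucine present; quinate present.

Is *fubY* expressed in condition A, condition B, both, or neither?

Condition A:
Palatinose is present, so GixV is active.
Fe²⁺ is absent, so TemA is active.
Norleucine is absent, so NolE is active.
With repressor TemA bound, *vorC* is not transcribed.
So VorC is not produced.
Quinate is present, so GixX is inactive.
With no repressor bound, *zorU* is transcribed.
So ZorU is produced and active.
No repressor is bound and ZorU is active, so *zorB* is transcribed.
So ZorB is produced and active.
With repressor ZorB bound, *fubY* is not transcribed.
→ *fubY* is OFF in A.
Condition B:
Palatinose is absent, so GixV is inactive.
Fe²⁺ is absent, so TemA is active.
Norleucine is present, so NolE is inactive.
With repressor TemA bound, *vorC* is not transcribed.
So VorC is not produced.
Quinate is present, so GixX is inactive.
With no repressor bound, *zorU* is transcribed.
So ZorU is produced and active.
No repressor is bound and ZorU is active, so *zorB* is transcribed.
So ZorB is produced and active.
With repressor ZorB bound, *fubY* is not transcribed.
→ *fubY* is OFF in B.

neither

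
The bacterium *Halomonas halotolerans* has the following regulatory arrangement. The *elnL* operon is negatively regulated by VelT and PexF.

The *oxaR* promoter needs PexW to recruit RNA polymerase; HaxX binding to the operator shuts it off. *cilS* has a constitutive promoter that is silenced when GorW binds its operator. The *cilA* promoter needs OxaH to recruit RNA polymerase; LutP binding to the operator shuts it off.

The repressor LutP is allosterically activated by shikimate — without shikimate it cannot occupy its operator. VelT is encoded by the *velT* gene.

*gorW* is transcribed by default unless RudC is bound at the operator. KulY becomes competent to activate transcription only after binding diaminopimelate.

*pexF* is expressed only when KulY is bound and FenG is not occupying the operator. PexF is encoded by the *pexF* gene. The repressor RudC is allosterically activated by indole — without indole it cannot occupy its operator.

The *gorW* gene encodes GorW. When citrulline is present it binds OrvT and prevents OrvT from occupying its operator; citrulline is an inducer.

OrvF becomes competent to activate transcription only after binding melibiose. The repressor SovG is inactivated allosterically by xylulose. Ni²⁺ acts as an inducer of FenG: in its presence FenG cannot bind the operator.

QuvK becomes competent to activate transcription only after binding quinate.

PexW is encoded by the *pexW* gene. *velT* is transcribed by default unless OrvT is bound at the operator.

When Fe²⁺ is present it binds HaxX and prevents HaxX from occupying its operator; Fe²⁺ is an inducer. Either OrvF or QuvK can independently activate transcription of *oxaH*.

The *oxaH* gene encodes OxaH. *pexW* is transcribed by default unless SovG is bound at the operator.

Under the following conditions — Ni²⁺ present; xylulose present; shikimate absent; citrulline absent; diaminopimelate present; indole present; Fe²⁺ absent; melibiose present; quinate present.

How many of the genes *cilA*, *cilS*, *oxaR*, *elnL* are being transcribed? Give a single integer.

Melibiose is present, so OrvF is active.
Quinate is present, so QuvK is active.
Activator OrvF is present, so *oxaH* is transcribed.
So OxaH is produced and active.
Shikimate is absent, so LutP is inactive.
No repressor is bound and OxaH is active, so *cilA* is transcribed.
→ *cilA* is ON.
Indole is present, so RudC is active.
With repressor RudC bound, *gorW* is not transcribed.
So GorW is not produced.
With no repressor bound, *cilS* is transcribed.
→ *cilS* is ON.
Xylulose is present, so SovG is inactive.
With no repressor bound, *pexW* is transcribed.
So PexW is produced and active.
Fe²⁺ is absent, so HaxX is active.
With repressor HaxX bound, *oxaR* is not transcribed.
→ *oxaR* is OFF.
Citrulline is absent, so OrvT is active.
With repressor OrvT bound, *velT* is not transcribed.
So VelT is not produced.
Diaminopimelate is present, so KulY is active.
Ni²⁺ is present, so FenG is inactive.
No repressor is bound and KulY is active, so *pexF* is transcribed.
So PexF is produced and active.
With repressor PexF bound, *elnL* is not transcribed.
→ *elnL* is OFF.
2 of the 4 genes are transcribed.

2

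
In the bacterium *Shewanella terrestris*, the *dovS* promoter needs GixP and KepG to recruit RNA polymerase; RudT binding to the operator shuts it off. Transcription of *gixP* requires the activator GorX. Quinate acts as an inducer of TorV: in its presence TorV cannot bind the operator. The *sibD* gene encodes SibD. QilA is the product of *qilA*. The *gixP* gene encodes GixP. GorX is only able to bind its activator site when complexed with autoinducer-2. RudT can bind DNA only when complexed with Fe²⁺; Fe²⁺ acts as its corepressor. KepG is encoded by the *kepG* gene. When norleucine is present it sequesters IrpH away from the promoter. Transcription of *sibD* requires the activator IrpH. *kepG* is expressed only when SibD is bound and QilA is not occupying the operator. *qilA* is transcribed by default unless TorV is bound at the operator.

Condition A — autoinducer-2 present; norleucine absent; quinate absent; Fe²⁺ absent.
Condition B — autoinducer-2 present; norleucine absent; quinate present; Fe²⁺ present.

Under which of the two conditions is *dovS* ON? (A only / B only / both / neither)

A only

Condition A:
Autoinducer-2 is present, so GorX is active.
No repressor is bound and GorX is active, so *gixP* is transcribed.
So GixP is produced and active.
Norleucine is absent, so IrpH is active.
No repressor is bound and IrpH is active, so *sibD* is transcribed.
So SibD is produced and active.
Quinate is absent, so TorV is active.
With repressor TorV bound, *qilA* is not transcribed.
So QilA is not produced.
No repressor is bound and SibD is active, so *kepG* is transcribed.
So KepG is produced and active.
Fe²⁺ is absent, so RudT is inactive.
No repressor is bound and GixP and KepG are active, so *dovS* is transcribed.
→ *dovS* is ON in A.
Condition B:
Autoinducer-2 is present, so GorX is active.
No repressor is bound and GorX is active, so *gixP* is transcribed.
So GixP is produced and active.
Norleucine is absent, so IrpH is active.
No repressor is bound and IrpH is active, so *sibD* is transcribed.
So SibD is produced and active.
Quinate is present, so TorV is inactive.
With no repressor bound, *qilA* is transcribed.
So QilA is produced and active.
With repressor QilA bound, *kepG* is not transcribed.
So KepG is not produced.
Fe²⁺ is present, so RudT is active.
With repressor RudT bound, *dovS* is not transcribed.
→ *dovS* is OFF in B.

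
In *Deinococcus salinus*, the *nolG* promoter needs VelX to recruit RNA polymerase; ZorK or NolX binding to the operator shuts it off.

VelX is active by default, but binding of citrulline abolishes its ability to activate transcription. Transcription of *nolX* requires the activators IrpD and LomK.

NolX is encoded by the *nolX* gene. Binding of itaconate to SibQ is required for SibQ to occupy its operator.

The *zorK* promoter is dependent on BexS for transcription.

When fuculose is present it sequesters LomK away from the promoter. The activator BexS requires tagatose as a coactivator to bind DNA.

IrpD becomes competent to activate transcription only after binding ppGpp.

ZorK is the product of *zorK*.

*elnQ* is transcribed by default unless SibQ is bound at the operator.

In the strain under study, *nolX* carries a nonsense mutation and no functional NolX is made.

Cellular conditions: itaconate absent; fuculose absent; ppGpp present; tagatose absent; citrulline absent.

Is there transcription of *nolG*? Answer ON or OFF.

ON

Tagatose is absent, so BexS is inactive.
Required activator BexS is absent, so *zorK* is not transcribed.
So ZorK is not produced.
Citrulline is absent, so VelX is active.
NolX is non-functional in this strain, so it has no effect.
No repressor is bound and VelX is active, so *nolG* is transcribed.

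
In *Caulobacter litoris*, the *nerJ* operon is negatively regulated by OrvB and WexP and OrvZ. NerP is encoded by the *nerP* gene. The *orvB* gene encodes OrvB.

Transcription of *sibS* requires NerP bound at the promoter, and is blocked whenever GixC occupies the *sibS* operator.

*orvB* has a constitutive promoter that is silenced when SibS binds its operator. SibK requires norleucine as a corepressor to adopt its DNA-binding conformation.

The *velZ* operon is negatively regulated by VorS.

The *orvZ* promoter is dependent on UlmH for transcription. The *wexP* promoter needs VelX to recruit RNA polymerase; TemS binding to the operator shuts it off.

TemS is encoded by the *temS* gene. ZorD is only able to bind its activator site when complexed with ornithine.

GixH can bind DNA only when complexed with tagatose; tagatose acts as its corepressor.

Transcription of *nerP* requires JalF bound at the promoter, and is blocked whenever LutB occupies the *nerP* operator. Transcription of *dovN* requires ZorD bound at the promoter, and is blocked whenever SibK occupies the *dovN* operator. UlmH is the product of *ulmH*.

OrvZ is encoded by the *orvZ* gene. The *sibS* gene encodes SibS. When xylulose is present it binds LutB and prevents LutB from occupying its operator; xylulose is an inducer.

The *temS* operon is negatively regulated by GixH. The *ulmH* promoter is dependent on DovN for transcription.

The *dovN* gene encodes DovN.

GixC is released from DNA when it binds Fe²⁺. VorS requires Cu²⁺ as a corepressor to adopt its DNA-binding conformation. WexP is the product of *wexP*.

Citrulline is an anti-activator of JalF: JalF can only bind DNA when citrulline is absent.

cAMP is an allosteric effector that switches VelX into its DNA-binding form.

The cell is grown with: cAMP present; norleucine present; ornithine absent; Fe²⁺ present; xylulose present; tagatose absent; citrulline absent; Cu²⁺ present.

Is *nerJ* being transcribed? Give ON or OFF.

Citrulline is absent, so JalF is active.
Xylulose is present, so LutB is inactive.
No repressor is bound and JalF is active, so *nerP* is transcribed.
So NerP is produced and active.
Fe²⁺ is present, so GixC is inactive.
No repressor is bound and NerP is active, so *sibS* is transcribed.
So SibS is produced and active.
With repressor SibS bound, *orvB* is not transcribed.
So OrvB is not produced.
cAMP is present, so VelX is active.
Tagatose is absent, so GixH is inactive.
With no repressor bound, *temS* is transcribed.
So TemS is produced and active.
With repressor TemS bound, *wexP* is not transcribed.
So WexP is not produced.
Norleucine is present, so SibK is active.
Ornithine is absent, so ZorD is inactive.
With repressor SibK bound, *dovN* is not transcribed.
So DovN is not produced.
Required activator DovN is absent, so *ulmH* is not transcribed.
So UlmH is not produced.
Required activator UlmH is absent, so *orvZ* is not transcribed.
So OrvZ is not produced.
With no repressor bound, *nerJ* is transcribed.

ON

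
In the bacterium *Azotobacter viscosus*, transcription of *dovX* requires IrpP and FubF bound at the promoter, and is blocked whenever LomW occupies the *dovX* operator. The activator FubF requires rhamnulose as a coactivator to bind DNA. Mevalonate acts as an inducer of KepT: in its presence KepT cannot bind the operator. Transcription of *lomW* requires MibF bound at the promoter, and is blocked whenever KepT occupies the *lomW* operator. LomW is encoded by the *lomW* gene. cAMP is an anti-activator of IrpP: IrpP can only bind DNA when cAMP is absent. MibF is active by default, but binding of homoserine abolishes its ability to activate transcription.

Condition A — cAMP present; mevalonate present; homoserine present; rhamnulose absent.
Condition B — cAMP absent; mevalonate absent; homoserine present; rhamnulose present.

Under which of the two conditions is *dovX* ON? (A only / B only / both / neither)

B only

Condition A:
cAMP is present, so IrpP is inactive.
Mevalonate is present, so KepT is inactive.
Homoserine is present, so MibF is inactive.
Required activator MibF is absent, so *lomW* is not transcribed.
So LomW is not produced.
Rhamnulose is absent, so FubF is inactive.
Required activator IrpP is absent, so *dovX* is not transcribed.
→ *dovX* is OFF in A.
Condition B:
cAMP is absent, so IrpP is active.
Mevalonate is absent, so KepT is active.
Homoserine is present, so MibF is inactive.
With repressor KepT bound, *lomW* is not transcribed.
So LomW is not produced.
Rhamnulose is present, so FubF is active.
No repressor is bound and IrpP and FubF are active, so *dovX* is transcribed.
→ *dovX* is ON in B.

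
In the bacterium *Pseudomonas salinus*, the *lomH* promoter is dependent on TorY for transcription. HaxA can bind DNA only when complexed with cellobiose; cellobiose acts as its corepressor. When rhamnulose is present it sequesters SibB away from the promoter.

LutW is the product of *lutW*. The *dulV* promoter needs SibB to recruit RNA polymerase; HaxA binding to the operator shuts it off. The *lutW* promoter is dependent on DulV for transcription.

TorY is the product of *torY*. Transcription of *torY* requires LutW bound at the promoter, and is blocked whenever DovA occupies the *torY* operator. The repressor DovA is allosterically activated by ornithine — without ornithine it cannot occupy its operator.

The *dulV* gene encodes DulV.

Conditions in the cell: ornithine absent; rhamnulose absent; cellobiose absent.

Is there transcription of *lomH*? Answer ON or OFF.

Cellobiose is absent, so HaxA is inactive.
Rhamnulose is absent, so SibB is active.
No repressor is bound and SibB is active, so *dulV* is transcribed.
So DulV is produced and active.
No repressor is bound and DulV is active, so *lutW* is transcribed.
So LutW is produced and active.
Ornithine is absent, so DovA is inactive.
No repressor is bound and LutW is active, so *torY* is transcribed.
So TorY is produced and active.
No repressor is bound and TorY is active, so *lomH* is transcribed.

ON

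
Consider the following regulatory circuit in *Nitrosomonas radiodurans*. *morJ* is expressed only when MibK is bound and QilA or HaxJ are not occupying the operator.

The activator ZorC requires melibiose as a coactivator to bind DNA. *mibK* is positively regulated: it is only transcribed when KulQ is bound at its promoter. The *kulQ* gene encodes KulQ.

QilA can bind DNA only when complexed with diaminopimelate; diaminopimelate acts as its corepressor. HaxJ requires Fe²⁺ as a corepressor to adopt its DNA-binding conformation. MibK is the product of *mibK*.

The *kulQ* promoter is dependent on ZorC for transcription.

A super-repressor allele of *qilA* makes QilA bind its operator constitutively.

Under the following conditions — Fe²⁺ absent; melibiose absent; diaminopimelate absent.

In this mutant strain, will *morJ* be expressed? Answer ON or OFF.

OFF

Melibiose is absent, so ZorC is inactive.
Required activator ZorC is absent, so *kulQ* is not transcribed.
So KulQ is not produced.
Required activator KulQ is absent, so *mibK* is not transcribed.
So MibK is not produced.
QilA is constitutively active in this strain.
Fe²⁺ is absent, so HaxJ is inactive.
With repressor QilA bound, *morJ* is not transcribed.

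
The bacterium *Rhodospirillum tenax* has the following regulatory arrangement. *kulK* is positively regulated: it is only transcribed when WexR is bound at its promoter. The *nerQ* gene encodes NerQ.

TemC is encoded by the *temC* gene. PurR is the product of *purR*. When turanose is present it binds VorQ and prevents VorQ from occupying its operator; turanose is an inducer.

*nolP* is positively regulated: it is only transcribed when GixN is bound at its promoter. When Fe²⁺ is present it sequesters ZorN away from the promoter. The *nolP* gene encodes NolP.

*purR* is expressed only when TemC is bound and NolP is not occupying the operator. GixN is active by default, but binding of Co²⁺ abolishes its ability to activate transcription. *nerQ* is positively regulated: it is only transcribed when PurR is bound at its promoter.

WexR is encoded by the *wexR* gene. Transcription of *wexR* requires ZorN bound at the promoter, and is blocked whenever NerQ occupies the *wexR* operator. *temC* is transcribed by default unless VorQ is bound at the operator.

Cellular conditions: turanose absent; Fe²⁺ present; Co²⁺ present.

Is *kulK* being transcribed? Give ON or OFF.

Co²⁺ is present, so GixN is inactive.
Required activator GixN is absent, so *nolP* is not transcribed.
So NolP is not produced.
Turanose is absent, so VorQ is active.
With repressor VorQ bound, *temC* is not transcribed.
So TemC is not produced.
Required activator TemC is absent, so *purR* is not transcribed.
So PurR is not produced.
Required activator PurR is absent, so *nerQ* is not transcribed.
So NerQ is not produced.
Fe²⁺ is present, so ZorN is inactive.
Required activator ZorN is absent, so *wexR* is not transcribed.
So WexR is not produced.
Required activator WexR is absent, so *kulK* is not transcribed.

OFF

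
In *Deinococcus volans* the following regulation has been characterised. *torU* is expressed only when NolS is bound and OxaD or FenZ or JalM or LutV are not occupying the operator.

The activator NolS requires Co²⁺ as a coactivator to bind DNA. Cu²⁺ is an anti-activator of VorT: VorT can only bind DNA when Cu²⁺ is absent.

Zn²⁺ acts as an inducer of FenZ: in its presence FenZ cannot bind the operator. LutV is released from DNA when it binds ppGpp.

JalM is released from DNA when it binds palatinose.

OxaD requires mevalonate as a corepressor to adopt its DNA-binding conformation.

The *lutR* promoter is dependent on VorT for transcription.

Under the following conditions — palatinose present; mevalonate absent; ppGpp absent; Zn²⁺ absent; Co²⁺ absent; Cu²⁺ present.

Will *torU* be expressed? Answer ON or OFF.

Mevalonate is absent, so OxaD is inactive.
Co²⁺ is absent, so NolS is inactive.
Zn²⁺ is absent, so FenZ is active.
Palatinose is present, so JalM is inactive.
ppGpp is absent, so LutV is active.
With repressor FenZ bound, *torU* is not transcribed.

OFF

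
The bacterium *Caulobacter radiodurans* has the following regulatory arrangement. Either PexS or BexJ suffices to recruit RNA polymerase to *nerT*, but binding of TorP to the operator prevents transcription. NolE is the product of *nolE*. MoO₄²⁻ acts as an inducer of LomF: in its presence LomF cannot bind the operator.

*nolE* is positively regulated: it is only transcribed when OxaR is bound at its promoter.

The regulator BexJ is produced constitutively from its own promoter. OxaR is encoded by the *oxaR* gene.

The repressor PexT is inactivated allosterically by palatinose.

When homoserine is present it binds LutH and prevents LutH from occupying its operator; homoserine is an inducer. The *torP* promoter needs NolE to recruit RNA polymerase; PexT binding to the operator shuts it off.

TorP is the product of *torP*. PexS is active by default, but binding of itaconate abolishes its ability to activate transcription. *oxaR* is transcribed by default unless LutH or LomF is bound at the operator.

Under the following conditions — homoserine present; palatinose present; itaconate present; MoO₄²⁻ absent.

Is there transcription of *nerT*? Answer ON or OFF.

ON

Palatinose is present, so PexT is inactive.
Homoserine is present, so LutH is inactive.
MoO₄²⁻ is absent, so LomF is active.
With repressor LomF bound, *oxaR* is not transcribed.
So OxaR is not produced.
Required activator OxaR is absent, so *nolE* is not transcribed.
So NolE is not produced.
Required activator NolE is absent, so *torP* is not transcribed.
So TorP is not produced.
Itaconate is present, so PexS is inactive.
BexJ is produced constitutively and is active.
Activator BexJ is present, so *nerT* is transcribed.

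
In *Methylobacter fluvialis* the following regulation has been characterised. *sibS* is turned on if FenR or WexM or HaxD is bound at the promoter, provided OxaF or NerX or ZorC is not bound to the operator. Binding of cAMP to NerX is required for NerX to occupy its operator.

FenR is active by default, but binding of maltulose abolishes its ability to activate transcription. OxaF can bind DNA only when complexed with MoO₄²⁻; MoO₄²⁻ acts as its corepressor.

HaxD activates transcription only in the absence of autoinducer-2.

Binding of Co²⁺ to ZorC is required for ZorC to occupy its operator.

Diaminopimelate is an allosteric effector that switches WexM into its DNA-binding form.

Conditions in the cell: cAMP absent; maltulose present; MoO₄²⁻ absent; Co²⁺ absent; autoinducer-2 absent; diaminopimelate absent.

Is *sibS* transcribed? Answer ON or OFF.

Maltulose is present, so FenR is inactive.
MoO₄²⁻ is absent, so OxaF is inactive.
Diaminopimelate is absent, so WexM is inactive.
cAMP is absent, so NerX is inactive.
Autoinducer-2 is absent, so HaxD is active.
Co²⁺ is absent, so ZorC is inactive.
Activator HaxD is present, so *sibS* is transcribed.

ON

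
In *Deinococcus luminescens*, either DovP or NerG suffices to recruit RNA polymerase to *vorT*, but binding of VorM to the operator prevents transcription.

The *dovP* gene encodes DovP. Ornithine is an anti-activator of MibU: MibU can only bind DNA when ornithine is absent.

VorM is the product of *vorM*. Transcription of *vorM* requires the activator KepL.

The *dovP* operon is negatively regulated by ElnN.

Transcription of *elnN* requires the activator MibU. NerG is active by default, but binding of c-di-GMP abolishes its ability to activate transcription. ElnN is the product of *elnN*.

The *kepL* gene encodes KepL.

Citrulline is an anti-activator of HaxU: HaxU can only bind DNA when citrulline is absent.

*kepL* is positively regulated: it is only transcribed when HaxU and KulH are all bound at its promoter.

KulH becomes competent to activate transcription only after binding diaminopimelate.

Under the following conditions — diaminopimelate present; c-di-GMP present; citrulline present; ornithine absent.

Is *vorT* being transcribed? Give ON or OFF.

Ornithine is absent, so MibU is active.
No repressor is bound and MibU is active, so *elnN* is transcribed.
So ElnN is produced and active.
With repressor ElnN bound, *dovP* is not transcribed.
So DovP is not produced.
Citrulline is present, so HaxU is inactive.
Diaminopimelate is present, so KulH is active.
Required activator HaxU is absent, so *kepL* is not transcribed.
So KepL is not produced.
Required activator KepL is absent, so *vorM* is not transcribed.
So VorM is not produced.
c-di-GMP is present, so NerG is inactive.
No activator is available at the *vorT* promoter, so *vorT* is not transcribed.

OFF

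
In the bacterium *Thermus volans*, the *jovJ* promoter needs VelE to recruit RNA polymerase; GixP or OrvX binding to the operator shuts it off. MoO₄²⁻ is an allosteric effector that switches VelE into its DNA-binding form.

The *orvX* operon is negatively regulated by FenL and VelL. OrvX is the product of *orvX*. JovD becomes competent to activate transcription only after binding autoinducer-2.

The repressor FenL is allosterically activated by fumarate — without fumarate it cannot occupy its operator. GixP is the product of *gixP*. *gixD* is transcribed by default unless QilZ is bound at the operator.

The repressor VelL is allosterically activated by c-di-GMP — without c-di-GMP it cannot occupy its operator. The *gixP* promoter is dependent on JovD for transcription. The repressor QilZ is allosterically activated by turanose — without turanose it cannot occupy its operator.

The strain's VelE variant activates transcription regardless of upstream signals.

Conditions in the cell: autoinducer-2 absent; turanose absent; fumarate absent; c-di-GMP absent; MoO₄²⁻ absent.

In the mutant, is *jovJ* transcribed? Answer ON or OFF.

Autoinducer-2 is absent, so JovD is inactive.
Required activator JovD is absent, so *gixP* is not transcribed.
So GixP is not produced.
Fumarate is absent, so FenL is inactive.
c-di-GMP is absent, so VelL is inactive.
With no repressor bound, *orvX* is transcribed.
So OrvX is produced and active.
VelE is constitutively active in this strain.
With repressor OrvX bound, *jovJ* is not transcribed.

OFF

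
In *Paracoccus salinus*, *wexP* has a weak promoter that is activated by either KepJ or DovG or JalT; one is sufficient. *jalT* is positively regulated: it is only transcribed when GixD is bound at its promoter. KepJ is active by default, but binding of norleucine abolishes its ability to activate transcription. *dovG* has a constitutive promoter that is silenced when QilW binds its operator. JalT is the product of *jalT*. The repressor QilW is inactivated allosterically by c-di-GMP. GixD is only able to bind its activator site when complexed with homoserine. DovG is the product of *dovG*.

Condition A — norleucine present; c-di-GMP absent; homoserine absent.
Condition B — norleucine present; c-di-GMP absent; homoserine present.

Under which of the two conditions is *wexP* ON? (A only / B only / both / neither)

B only

Condition A:
Norleucine is present, so KepJ is inactive.
c-di-GMP is absent, so QilW is active.
With repressor QilW bound, *dovG* is not transcribed.
So DovG is not produced.
Homoserine is absent, so GixD is inactive.
Required activator GixD is absent, so *jalT* is not transcribed.
So JalT is not produced.
No activator is available at the *wexP* promoter, so *wexP* is not transcribed.
→ *wexP* is OFF in A.
Condition B:
Norleucine is present, so KepJ is inactive.
c-di-GMP is absent, so QilW is active.
With repressor QilW bound, *dovG* is not transcribed.
So DovG is not produced.
Homoserine is present, so GixD is active.
No repressor is bound and GixD is active, so *jalT* is transcribed.
So JalT is produced and active.
Activator JalT is present, so *wexP* is transcribed.
→ *wexP* is ON in B.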